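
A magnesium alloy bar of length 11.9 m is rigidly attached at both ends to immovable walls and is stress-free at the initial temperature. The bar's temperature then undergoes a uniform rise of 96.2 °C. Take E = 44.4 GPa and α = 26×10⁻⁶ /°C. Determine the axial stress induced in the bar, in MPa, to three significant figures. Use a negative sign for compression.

-111 MPa

Free thermal expansion αLΔT = 26e-6 · 11900 · 96.2 = 29.76 mm.
The walls impose strain ε = −(29.76)/11900 = -2.5012e-03; σ = Eε = 44400 · -2.5012e-03 = -111.1 MPa.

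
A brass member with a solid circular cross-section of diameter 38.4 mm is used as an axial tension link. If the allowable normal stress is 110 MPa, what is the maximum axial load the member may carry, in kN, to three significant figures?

127 kN

A = 1158 mm².
P_max = σ_allow · A = 110 · 1158 = 127400 N = 127.4 kN.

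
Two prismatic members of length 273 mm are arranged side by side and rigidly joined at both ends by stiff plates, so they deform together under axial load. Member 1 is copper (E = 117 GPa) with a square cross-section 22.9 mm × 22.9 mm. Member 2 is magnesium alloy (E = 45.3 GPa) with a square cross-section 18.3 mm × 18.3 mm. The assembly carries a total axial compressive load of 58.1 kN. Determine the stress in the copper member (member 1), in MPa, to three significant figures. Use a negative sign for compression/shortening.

-88.8 MPa

A_1 = 524.4 mm².
A_2 = 334.9 mm².
Equal strain + equilibrium ⇒ each member carries load in proportion to AE: A₁E₁ = 61360000 N, A₂E₂ = 15170000 N, ΣAE = 76530000 N.
σ₁ = P·E₁/ΣAE = -58100·117000/76530000 = -88.83 MPa.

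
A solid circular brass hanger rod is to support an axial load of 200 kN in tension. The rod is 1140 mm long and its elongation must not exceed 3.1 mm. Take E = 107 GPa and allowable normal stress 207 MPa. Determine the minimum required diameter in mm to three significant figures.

Required area A ≥ P/σ_allow = 200000/207 = 966.2 mm².
For a solid circular section, d ≥ √(4A/π) = 35.07 mm.
Elongation limit: A ≥ PL/(Eδ_allow) = 200000·1140/(107000·3.1) = 687.4 mm² ⇒ d ≥ 29.58 mm.
The stress limit governs.

35.1 mm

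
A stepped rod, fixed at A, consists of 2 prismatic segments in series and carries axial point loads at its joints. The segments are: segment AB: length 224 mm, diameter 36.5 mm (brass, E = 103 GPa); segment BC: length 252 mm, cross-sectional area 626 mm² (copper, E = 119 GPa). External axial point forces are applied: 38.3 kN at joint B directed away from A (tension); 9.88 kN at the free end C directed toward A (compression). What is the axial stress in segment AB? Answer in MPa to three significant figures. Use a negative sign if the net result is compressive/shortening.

Internal axial forces (sectioning from the free end, tension +): N_BC = -9.88 kN, N_AB = 28.42 kN.
A_AB = 1046 mm².
σ_AB = N_AB/A_AB = 28420/1046 = 27.16 MPa.

27.2 MPa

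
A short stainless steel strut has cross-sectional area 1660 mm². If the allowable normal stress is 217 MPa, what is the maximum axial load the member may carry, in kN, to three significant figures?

360 kN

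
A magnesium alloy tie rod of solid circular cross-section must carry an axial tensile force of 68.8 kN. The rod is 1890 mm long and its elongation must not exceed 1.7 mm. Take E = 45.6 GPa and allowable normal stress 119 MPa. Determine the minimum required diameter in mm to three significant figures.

Required area A ≥ P/σ_allow = 68800/119 = 578.2 mm².
For a solid circular section, d ≥ √(4A/π) = 27.13 mm.
Elongation limit: A ≥ PL/(Eδ_allow) = 68800·1890/(45600·1.7) = 1677 mm² ⇒ d ≥ 46.21 mm.
The elongation limit governs.

46.2 mm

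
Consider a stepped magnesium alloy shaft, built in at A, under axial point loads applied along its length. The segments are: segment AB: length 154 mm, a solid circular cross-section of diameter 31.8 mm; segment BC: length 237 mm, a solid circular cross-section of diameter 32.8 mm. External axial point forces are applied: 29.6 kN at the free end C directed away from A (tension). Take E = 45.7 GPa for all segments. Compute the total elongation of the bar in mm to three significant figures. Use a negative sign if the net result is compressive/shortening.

0.307 mm

Internal axial forces (sectioning from the free end, tension +): N_BC = 29.6 kN, N_AB = 29.6 kN.
A_AB = 794.2 mm².
A_BC = 845 mm².
δ_AB = 29600·154/(794.2·45700) = 0.1256 mm
δ_BC = 29600·237/(845·45700) = 0.1817 mm
δ = Σδ_i = 0.3073 mm.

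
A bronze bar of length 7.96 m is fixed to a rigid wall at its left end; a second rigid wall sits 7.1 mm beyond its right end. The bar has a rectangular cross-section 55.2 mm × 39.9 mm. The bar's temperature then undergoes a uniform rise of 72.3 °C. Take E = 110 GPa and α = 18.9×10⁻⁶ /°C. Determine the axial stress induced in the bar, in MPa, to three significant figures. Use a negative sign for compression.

Free thermal expansion αLΔT = 18.9e-6 · 7960 · 72.3 = 10.88 mm.
The walls engage after the gap closes; constrained expansion = 10.88 − 7.1 = 3.777 mm.
The walls impose strain ε = −(3.777)/7960 = -4.7451e-04; σ = Eε = 110000 · -4.7451e-04 = -52.2 MPa.

-52.2 MPa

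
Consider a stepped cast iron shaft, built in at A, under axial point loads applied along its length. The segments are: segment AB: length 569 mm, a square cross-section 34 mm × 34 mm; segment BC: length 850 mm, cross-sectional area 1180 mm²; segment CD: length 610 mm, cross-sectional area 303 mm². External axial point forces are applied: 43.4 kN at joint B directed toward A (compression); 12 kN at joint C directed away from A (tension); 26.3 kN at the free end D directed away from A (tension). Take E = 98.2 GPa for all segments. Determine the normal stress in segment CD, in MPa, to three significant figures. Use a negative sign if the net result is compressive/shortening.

Internal axial forces (sectioning from the free end, tension +): N_CD = 26.3 kN, N_BC = 38.3 kN, N_AB = -5.1 kN.
σ_CD = N_CD/A_CD = 26300/303 = 86.8 MPa.

86.8 MPa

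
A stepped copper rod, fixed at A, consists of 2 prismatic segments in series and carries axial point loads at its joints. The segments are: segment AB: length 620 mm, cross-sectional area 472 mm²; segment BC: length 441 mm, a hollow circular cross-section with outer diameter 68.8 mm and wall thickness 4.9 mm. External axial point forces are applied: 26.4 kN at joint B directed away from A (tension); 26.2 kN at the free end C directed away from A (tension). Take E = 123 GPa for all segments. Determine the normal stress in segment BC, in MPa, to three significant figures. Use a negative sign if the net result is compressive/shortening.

26.6 MPa

Internal axial forces (sectioning from the free end, tension +): N_BC = 26.2 kN, N_AB = 52.6 kN.
A_BC = 983.7 mm².
σ_BC = N_BC/A_BC = 26200/983.7 = 26.64 MPa.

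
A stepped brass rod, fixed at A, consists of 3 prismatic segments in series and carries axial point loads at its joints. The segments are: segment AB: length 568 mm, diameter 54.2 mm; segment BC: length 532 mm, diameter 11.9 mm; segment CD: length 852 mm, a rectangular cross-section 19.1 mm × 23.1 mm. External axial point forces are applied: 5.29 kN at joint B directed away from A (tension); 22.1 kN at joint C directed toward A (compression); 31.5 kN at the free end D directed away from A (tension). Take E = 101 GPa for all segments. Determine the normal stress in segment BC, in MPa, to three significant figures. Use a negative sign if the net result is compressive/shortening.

Internal axial forces (sectioning from the free end, tension +): N_CD = 31.5 kN, N_BC = 9.4 kN, N_AB = 14.69 kN.
A_BC = 111.2 mm².
σ_BC = N_BC/A_BC = 9400/111.2 = 84.52 MPa.

84.5 MPa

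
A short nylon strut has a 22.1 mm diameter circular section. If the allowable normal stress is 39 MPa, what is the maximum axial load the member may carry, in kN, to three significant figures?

A = 383.6 mm².
P_max = σ_allow · A = 39 · 383.6 = 14960 N = 14.96 kN.

15.0 kN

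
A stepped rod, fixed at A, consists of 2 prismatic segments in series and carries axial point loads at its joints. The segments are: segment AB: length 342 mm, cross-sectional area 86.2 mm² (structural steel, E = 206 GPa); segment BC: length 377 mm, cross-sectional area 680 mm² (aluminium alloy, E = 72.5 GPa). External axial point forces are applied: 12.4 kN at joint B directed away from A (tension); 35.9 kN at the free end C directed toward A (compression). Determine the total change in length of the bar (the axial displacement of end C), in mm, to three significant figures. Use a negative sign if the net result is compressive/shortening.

Internal axial forces (sectioning from the free end, tension +): N_BC = -35.9 kN, N_AB = -23.5 kN.
δ_AB = -23500·342/(86.2·206000) = -0.4526 mm
δ_BC = -35900·377/(680·72500) = -0.2745 mm
δ = Σδ_i = -0.7271 mm.

-0.727 mm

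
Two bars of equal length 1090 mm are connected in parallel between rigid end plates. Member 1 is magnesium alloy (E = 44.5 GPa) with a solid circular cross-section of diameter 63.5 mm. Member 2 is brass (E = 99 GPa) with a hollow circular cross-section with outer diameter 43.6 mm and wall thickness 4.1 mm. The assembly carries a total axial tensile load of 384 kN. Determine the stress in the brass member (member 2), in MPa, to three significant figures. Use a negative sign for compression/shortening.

A_1 = 3167 mm².
A_2 = 508.8 mm².
Equal strain + equilibrium ⇒ each member carries load in proportion to AE: A₁E₁ = 140900000 N, A₂E₂ = 50370000 N, ΣAE = 191300000 N.
σ₂ = P·E₂/ΣAE = 384000·99000/191300000 = 198.7 MPa.

199 MPa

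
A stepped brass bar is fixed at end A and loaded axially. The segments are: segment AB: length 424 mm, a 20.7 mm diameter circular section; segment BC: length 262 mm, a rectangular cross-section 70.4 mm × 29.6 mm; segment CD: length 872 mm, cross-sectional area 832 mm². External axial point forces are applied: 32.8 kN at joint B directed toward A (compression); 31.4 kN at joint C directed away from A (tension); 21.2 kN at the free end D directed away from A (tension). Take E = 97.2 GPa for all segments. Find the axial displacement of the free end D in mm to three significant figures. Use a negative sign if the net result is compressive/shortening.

Internal axial forces (sectioning from the free end, tension +): N_CD = 21.2 kN, N_BC = 52.6 kN, N_AB = 19.8 kN.
A_AB = 336.5 mm².
A_BC = 2084 mm².
δ_AB = 19800·424/(336.5·97200) = 0.2566 mm
δ_BC = 52600·262/(2084·97200) = 0.06804 mm
δ_CD = 21200·872/(832·97200) = 0.2286 mm
δ = Σδ_i = 0.5533 mm.

0.553 mm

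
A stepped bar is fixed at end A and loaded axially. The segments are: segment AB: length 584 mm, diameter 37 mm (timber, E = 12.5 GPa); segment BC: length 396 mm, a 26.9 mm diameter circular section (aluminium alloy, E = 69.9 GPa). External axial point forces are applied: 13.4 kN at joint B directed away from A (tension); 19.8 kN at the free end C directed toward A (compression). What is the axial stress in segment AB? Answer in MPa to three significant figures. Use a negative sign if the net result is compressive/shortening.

-5.95 MPa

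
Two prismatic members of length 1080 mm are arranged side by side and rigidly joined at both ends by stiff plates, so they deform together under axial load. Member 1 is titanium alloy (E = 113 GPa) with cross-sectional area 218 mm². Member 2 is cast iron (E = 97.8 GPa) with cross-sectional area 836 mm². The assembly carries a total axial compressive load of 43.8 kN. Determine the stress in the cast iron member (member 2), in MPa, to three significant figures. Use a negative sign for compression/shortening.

-40.3 MPa

Equal strain + equilibrium ⇒ each member carries load in proportion to AE: A₁E₁ = 24630000 N, A₂E₂ = 81760000 N, ΣAE = 106400000 N.
σ₂ = P·E₂/ΣAE = -43800·97800/106400000 = -40.26 MPa.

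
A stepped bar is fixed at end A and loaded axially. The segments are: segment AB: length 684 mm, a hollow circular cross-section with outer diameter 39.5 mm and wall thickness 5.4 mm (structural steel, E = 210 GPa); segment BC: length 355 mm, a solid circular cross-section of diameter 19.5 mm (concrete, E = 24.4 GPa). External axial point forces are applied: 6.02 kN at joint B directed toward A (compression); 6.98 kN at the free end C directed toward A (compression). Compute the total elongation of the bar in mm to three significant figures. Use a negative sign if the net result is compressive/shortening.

-0.413 mm

Internal axial forces (sectioning from the free end, tension +): N_BC = -6.98 kN, N_AB = -13 kN.
A_AB = 578.5 mm².
A_BC = 298.6 mm².
δ_AB = -13000·684/(578.5·210000) = -0.0732 mm
δ_BC = -6980·355/(298.6·24400) = -0.34 mm
δ = Σδ_i = -0.4132 mm.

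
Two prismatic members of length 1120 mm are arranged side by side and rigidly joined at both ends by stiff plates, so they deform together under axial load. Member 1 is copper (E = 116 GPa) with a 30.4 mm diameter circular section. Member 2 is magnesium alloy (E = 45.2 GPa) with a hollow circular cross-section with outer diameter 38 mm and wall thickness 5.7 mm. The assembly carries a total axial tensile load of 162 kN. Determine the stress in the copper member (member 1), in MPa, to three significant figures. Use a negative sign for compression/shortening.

A_1 = 725.8 mm².
A_2 = 578.4 mm².
Equal strain + equilibrium ⇒ each member carries load in proportion to AE: A₁E₁ = 84200000 N, A₂E₂ = 26140000 N, ΣAE = 110300000 N.
σ₁ = P·E₁/ΣAE = 162000·116000/110300000 = 170.3 MPa.

170 MPa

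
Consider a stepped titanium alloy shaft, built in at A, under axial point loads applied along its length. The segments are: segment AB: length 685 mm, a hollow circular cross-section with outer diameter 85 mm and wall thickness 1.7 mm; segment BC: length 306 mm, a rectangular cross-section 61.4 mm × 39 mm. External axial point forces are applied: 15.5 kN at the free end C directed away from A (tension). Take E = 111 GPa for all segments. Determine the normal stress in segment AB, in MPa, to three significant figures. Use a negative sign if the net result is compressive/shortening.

34.8 MPa

Internal axial forces (sectioning from the free end, tension +): N_BC = 15.5 kN, N_AB = 15.5 kN.
A_AB = 444.9 mm².
σ_AB = N_AB/A_AB = 15500/444.9 = 34.84 MPa.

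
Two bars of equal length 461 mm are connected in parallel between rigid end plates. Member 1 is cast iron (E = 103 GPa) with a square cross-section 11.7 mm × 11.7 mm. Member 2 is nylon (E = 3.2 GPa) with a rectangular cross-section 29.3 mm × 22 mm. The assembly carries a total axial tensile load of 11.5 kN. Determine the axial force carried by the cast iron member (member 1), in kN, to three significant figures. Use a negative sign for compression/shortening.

10.0 kN

A_1 = 136.9 mm².
A_2 = 644.6 mm².
Equal strain + equilibrium ⇒ each member carries load in proportion to AE: A₁E₁ = 14100000 N, A₂E₂ = 2063000 N, ΣAE = 16160000 N.
F₁ = P·A₁E₁/ΣAE = 11500·14100000/16160000 = 10030 N.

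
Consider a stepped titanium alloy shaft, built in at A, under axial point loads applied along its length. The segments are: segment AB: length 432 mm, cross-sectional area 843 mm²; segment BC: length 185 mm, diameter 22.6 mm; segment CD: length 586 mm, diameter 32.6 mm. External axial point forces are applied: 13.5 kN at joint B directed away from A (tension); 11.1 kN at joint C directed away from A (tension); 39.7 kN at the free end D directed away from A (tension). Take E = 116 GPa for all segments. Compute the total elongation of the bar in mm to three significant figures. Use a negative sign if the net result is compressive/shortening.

0.726 mm

Internal axial forces (sectioning from the free end, tension +): N_CD = 39.7 kN, N_BC = 50.8 kN, N_AB = 64.3 kN.
A_BC = 401.1 mm².
A_CD = 834.7 mm².
δ_AB = 64300·432/(843·116000) = 0.2841 mm
δ_BC = 50800·185/(401.1·116000) = 0.202 mm
δ_CD = 39700·586/(834.7·116000) = 0.2403 mm
δ = Σδ_i = 0.7263 mm.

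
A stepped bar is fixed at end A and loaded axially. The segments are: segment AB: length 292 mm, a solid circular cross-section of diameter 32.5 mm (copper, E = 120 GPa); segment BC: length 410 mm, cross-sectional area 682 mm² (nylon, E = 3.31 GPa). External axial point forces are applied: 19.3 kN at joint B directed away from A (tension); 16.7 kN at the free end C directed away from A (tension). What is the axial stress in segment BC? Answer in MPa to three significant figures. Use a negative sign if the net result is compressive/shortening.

24.5 MPa

Internal axial forces (sectioning from the free end, tension +): N_BC = 16.7 kN, N_AB = 36 kN.
σ_BC = N_BC/A_BC = 16700/682 = 24.49 MPa.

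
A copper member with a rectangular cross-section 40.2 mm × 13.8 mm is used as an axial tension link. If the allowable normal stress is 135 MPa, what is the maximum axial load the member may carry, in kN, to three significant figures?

A = 554.8 mm².
P_max = σ_allow · A = 135 · 554.8 = 74890 N = 74.89 kN.

74.9 kN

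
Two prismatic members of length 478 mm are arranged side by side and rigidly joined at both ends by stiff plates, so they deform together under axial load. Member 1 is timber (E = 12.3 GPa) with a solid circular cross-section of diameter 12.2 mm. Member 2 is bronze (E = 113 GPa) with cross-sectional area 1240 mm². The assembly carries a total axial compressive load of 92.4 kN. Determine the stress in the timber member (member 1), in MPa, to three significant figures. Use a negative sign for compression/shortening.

-8.03 MPa

A_1 = 116.9 mm².
Equal strain + equilibrium ⇒ each member carries load in proportion to AE: A₁E₁ = 1438000 N, A₂E₂ = 140100000 N, ΣAE = 141600000 N.
σ₁ = P·E₁/ΣAE = -92400·12300/141600000 = -8.029 MPa.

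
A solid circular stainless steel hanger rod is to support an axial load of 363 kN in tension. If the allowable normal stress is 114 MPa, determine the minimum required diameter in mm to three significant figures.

63.7 mm

Required area A ≥ P/σ_allow = 363000/114 = 3184 mm².
For a solid circular section, d ≥ √(4A/π) = 63.67 mm.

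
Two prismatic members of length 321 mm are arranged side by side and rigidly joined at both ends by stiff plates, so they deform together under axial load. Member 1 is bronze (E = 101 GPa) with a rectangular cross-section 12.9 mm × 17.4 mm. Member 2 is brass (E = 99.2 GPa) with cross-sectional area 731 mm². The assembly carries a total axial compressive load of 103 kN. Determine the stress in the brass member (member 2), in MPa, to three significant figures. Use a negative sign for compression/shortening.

A_1 = 224.5 mm².
Equal strain + equilibrium ⇒ each member carries load in proportion to AE: A₁E₁ = 22670000 N, A₂E₂ = 72520000 N, ΣAE = 95190000 N.
σ₂ = P·E₂/ΣAE = -103000·99200/95190000 = -107.3 MPa.

-107 MPa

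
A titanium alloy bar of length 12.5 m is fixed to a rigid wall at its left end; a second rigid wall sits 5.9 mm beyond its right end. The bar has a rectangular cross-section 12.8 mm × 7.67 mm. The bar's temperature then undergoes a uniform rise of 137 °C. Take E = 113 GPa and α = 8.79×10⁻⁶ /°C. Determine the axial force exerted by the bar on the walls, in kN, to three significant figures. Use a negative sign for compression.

-8.12 kN

Free thermal expansion αLΔT = 8.79e-6 · 12500 · 137 = 15.05 mm.
The walls engage after the gap closes; constrained expansion = 15.05 − 5.9 = 9.153 mm.
The walls impose strain ε = −(9.153)/12500 = -7.3223e-04; σ = Eε = 113000 · -7.3223e-04 = -82.74 MPa.
Wall reaction R = σ·A = -82.74·98.18 = -8123 N = -8.123 kN.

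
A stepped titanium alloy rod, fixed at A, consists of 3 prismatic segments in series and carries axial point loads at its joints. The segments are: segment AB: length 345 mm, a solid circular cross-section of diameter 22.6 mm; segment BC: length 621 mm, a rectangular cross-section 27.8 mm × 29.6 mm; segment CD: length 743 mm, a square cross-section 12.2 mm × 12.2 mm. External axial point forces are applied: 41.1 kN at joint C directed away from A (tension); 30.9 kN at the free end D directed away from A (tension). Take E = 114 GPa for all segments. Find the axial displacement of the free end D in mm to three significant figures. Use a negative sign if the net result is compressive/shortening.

Internal axial forces (sectioning from the free end, tension +): N_CD = 30.9 kN, N_BC = 72 kN, N_AB = 72 kN.
A_AB = 401.1 mm².
A_BC = 822.9 mm².
A_CD = 148.8 mm².
δ_AB = 72000·345/(401.1·114000) = 0.5432 mm
δ_BC = 72000·621/(822.9·114000) = 0.4766 mm
δ_CD = 30900·743/(148.8·114000) = 1.353 mm
δ = Σδ_i = 2.373 mm.

2.37 mm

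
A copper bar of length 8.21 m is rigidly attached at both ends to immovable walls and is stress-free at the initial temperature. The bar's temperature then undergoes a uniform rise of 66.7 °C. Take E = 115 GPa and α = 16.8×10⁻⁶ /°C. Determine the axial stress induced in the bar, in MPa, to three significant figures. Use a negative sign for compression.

-129 MPa

Free thermal expansion αLΔT = 16.8e-6 · 8210 · 66.7 = 9.2 mm.
The walls impose strain ε = −(9.2)/8210 = -1.1206e-03; σ = Eε = 115000 · -1.1206e-03 = -128.9 MPa.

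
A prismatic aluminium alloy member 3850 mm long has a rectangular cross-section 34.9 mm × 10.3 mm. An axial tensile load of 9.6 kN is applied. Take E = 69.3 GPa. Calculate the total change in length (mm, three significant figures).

1.48 mm

A = 359.5 mm².
δ_mech = NL/(AE) = 9600·3850/(359.5·69300) = 1.484 mm.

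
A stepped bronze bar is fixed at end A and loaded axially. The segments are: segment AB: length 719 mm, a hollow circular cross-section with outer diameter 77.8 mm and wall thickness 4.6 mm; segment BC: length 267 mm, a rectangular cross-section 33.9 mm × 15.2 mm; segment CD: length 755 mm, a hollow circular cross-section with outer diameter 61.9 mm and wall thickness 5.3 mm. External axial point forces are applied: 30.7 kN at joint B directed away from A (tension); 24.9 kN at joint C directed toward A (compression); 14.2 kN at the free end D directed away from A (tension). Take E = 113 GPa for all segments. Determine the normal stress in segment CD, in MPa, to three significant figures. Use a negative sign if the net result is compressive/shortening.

Internal axial forces (sectioning from the free end, tension +): N_CD = 14.2 kN, N_BC = -10.7 kN, N_AB = 20 kN.
A_CD = 942.4 mm².
σ_CD = N_CD/A_CD = 14200/942.4 = 15.07 MPa.

15.1 MPa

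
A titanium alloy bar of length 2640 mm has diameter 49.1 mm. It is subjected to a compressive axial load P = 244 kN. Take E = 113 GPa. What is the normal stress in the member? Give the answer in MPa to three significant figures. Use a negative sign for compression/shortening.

-129 MPa

A = 1893 mm².
σ = N/A = -244000/1893 = -128.9 MPa.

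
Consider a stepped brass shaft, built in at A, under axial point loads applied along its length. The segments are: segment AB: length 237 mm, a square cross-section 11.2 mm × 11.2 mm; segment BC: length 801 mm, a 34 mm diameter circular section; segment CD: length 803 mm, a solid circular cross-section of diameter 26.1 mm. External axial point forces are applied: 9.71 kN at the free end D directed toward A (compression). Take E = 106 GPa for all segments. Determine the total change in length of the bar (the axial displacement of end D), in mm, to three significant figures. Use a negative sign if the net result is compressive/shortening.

-0.391 mm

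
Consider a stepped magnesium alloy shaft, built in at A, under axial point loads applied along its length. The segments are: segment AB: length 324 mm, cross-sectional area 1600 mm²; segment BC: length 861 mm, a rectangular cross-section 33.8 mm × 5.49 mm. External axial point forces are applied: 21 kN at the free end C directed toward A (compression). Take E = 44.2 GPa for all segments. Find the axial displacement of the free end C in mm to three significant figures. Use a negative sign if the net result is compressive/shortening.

-2.30 mm

Internal axial forces (sectioning from the free end, tension +): N_BC = -21 kN, N_AB = -21 kN.
A_BC = 185.6 mm².
δ_AB = -21000·324/(1600·44200) = -0.09621 mm
δ_BC = -21000·861/(185.6·44200) = -2.205 mm
δ = Σδ_i = -2.301 mm.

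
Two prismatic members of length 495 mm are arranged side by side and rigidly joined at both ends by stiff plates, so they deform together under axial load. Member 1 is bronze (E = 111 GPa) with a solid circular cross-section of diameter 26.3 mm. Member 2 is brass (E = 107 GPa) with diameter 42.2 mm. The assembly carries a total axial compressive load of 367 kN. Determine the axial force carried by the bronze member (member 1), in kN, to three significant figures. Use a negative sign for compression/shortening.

-105 kN

A_1 = 543.3 mm².
A_2 = 1399 mm².
Equal strain + equilibrium ⇒ each member carries load in proportion to AE: A₁E₁ = 60300000 N, A₂E₂ = 149700000 N, ΣAE = 210000000 N.
F₁ = P·A₁E₁/ΣAE = -367000·60300000/210000000 = -105400 N.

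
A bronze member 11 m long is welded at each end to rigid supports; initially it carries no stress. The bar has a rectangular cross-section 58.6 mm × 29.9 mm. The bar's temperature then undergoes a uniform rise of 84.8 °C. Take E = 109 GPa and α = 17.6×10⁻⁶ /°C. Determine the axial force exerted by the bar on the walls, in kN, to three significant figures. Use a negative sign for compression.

Free thermal expansion αLΔT = 17.6e-6 · 11000 · 84.8 = 16.42 mm.
The walls impose strain ε = −(16.42)/11000 = -1.4925e-03; σ = Eε = 109000 · -1.4925e-03 = -162.7 MPa.
Wall reaction R = σ·A = -162.7·1752 = -285000 N = -285 kN.

-285 kN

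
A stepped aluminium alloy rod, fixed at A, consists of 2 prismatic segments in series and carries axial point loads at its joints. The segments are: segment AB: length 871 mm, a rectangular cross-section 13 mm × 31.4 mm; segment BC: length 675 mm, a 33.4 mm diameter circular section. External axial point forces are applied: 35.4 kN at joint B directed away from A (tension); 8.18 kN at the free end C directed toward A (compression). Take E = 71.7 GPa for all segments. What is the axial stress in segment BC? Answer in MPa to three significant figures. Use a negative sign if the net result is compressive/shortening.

-9.34 MPa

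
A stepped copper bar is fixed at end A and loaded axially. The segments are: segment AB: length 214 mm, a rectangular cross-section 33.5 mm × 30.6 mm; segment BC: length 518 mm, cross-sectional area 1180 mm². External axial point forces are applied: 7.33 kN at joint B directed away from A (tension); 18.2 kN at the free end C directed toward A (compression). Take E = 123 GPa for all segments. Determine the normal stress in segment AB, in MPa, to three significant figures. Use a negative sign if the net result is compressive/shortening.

Internal axial forces (sectioning from the free end, tension +): N_BC = -18.2 kN, N_AB = -10.87 kN.
A_AB = 1025 mm².
σ_AB = N_AB/A_AB = -10870/1025 = -10.6 MPa.

-10.6 MPa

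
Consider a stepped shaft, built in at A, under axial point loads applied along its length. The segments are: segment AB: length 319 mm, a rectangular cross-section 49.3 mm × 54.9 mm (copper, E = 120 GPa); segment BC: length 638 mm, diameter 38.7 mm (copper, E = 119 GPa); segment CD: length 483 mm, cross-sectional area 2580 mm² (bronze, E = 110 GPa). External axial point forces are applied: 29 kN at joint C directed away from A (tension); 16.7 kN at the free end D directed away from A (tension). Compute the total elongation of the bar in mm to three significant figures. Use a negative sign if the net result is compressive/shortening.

Internal axial forces (sectioning from the free end, tension +): N_CD = 16.7 kN, N_BC = 45.7 kN, N_AB = 45.7 kN.
A_AB = 2707 mm².
A_BC = 1176 mm².
δ_AB = 45700·319/(2707·120000) = 0.04489 mm
δ_BC = 45700·638/(1176·119000) = 0.2083 mm
δ_CD = 16700·483/(2580·110000) = 0.02842 mm
δ = Σδ_i = 0.2816 mm.

0.282 mm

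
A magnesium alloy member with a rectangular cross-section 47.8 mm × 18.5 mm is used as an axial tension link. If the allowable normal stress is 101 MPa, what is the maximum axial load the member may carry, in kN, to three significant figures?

A = 884.3 mm².
P_max = σ_allow · A = 101 · 884.3 = 89310 N = 89.31 kN.

89.3 kN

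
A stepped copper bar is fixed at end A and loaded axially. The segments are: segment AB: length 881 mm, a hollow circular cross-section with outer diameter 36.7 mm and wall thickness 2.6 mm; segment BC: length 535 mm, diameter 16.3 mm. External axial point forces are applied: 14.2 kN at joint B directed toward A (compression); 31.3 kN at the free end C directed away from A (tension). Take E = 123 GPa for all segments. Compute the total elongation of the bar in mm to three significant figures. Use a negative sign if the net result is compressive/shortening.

1.09 mm

Internal axial forces (sectioning from the free end, tension +): N_BC = 31.3 kN, N_AB = 17.1 kN.
A_AB = 278.5 mm².
A_BC = 208.7 mm².
δ_AB = 17100·881/(278.5·123000) = 0.4397 mm
δ_BC = 31300·535/(208.7·123000) = 0.6524 mm
δ = Σδ_i = 1.092 mm.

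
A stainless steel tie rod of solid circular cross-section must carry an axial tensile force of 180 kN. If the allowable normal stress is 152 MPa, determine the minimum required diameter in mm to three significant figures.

38.8 mm

Required area A ≥ P/σ_allow = 180000/152 = 1184 mm².
For a solid circular section, d ≥ √(4A/π) = 38.83 mm.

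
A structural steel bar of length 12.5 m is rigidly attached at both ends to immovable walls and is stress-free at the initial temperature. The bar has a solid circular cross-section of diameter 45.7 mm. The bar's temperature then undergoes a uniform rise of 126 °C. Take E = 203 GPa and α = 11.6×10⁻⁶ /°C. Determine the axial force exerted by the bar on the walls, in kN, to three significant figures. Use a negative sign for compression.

Free thermal expansion αLΔT = 11.6e-6 · 12500 · 126 = 18.27 mm.
The walls impose strain ε = −(18.27)/12500 = -1.4616e-03; σ = Eε = 203000 · -1.4616e-03 = -296.7 MPa.
Wall reaction R = σ·A = -296.7·1640 = -486700 N = -486.7 kN.

-487 kN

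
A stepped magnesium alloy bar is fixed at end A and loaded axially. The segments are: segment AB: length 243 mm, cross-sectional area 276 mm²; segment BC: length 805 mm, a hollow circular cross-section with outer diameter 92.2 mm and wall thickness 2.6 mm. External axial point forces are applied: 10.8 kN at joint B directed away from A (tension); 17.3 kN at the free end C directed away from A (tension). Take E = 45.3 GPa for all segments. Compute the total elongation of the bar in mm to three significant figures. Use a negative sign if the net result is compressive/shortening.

0.966 mm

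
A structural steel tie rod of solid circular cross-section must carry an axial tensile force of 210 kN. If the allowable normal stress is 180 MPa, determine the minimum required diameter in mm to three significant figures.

Required area A ≥ P/σ_allow = 210000/180 = 1167 mm².
For a solid circular section, d ≥ √(4A/π) = 38.54 mm.

38.5 mm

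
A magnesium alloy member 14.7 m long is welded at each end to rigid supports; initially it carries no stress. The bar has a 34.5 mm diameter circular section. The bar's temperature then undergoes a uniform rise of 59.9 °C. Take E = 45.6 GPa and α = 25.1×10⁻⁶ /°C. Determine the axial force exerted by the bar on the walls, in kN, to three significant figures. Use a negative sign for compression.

-64.1 kN

Free thermal expansion αLΔT = 25.1e-6 · 14700 · 59.9 = 22.1 mm.
The walls impose strain ε = −(22.1)/14700 = -1.5035e-03; σ = Eε = 45600 · -1.5035e-03 = -68.56 MPa.
Wall reaction R = σ·A = -68.56·934.8 = -64090 N = -64.09 kN.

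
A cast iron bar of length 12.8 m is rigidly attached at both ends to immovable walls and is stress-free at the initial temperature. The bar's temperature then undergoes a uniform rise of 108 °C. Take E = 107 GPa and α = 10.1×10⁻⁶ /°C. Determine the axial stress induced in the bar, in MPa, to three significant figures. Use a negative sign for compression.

Free thermal expansion αLΔT = 10.1e-6 · 12800 · 108 = 13.96 mm.
The walls impose strain ε = −(13.96)/12800 = -1.0908e-03; σ = Eε = 107000 · -1.0908e-03 = -116.7 MPa.

-117 MPa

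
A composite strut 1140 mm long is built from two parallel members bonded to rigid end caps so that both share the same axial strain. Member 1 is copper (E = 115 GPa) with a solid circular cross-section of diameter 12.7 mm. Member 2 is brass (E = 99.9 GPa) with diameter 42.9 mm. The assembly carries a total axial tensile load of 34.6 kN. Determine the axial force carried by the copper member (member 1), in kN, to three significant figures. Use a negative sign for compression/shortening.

3.17 kN

A_1 = 126.7 mm².
A_2 = 1445 mm².
Equal strain + equilibrium ⇒ each member carries load in proportion to AE: A₁E₁ = 14570000 N, A₂E₂ = 144400000 N, ΣAE = 159000000 N.
F₁ = P·A₁E₁/ΣAE = 34600·14570000/159000000 = 3171 N.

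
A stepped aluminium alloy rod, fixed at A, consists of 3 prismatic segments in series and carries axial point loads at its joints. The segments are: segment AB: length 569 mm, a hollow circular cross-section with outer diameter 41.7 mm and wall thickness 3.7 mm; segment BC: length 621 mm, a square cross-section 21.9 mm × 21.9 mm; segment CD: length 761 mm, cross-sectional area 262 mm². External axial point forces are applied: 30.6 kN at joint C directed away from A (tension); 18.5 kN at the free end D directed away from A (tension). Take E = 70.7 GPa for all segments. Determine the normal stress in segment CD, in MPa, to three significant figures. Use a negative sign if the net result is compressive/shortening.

Internal axial forces (sectioning from the free end, tension +): N_CD = 18.5 kN, N_BC = 49.1 kN, N_AB = 49.1 kN.
σ_CD = N_CD/A_CD = 18500/262 = 70.61 MPa.

70.6 MPa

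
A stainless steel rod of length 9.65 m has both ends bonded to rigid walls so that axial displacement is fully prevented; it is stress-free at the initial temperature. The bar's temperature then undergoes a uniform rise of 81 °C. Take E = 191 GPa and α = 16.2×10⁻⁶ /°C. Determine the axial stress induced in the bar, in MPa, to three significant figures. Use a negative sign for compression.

Free thermal expansion αLΔT = 16.2e-6 · 9650 · 81 = 12.66 mm.
The walls impose strain ε = −(12.66)/9650 = -1.3122e-03; σ = Eε = 191000 · -1.3122e-03 = -250.6 MPa.

-251 MPa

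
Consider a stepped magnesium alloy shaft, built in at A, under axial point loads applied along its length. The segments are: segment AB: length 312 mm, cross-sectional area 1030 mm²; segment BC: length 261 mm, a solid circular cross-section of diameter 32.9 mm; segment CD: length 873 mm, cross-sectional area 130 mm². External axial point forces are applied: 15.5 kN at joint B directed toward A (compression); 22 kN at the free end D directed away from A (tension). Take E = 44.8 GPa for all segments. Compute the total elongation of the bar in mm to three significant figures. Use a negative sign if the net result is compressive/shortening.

Internal axial forces (sectioning from the free end, tension +): N_CD = 22 kN, N_BC = 22 kN, N_AB = 6.5 kN.
A_BC = 850.1 mm².
δ_AB = 6500·312/(1030·44800) = 0.04395 mm
δ_BC = 22000·261/(850.1·44800) = 0.1508 mm
δ_CD = 22000·873/(130·44800) = 3.298 mm
δ = Σδ_i = 3.492 mm.

3.49 mm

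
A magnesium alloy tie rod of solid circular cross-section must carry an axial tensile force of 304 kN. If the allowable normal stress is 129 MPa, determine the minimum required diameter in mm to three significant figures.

Required area A ≥ P/σ_allow = 304000/129 = 2357 mm².
For a solid circular section, d ≥ √(4A/π) = 54.78 mm.

54.8 mm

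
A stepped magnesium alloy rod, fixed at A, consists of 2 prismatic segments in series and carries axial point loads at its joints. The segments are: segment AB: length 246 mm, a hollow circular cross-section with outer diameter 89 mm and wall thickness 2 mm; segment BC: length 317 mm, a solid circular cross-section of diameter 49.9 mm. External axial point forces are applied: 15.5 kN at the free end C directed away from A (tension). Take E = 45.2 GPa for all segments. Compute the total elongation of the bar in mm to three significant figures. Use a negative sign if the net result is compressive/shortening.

Internal axial forces (sectioning from the free end, tension +): N_BC = 15.5 kN, N_AB = 15.5 kN.
A_AB = 546.6 mm².
A_BC = 1956 mm².
δ_AB = 15500·246/(546.6·45200) = 0.1543 mm
δ_BC = 15500·317/(1956·45200) = 0.05559 mm
δ = Σδ_i = 0.2099 mm.

0.210 mm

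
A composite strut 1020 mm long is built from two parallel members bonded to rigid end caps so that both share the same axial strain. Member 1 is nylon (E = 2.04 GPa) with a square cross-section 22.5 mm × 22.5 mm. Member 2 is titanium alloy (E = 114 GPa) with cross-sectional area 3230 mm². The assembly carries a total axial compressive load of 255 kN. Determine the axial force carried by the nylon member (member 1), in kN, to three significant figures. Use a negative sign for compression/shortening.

A_1 = 506.2 mm².
Equal strain + equilibrium ⇒ each member carries load in proportion to AE: A₁E₁ = 1033000 N, A₂E₂ = 368200000 N, ΣAE = 369300000 N.
F₁ = P·A₁E₁/ΣAE = -255000·1033000/369300000 = -713.2 N.

-0.713 kN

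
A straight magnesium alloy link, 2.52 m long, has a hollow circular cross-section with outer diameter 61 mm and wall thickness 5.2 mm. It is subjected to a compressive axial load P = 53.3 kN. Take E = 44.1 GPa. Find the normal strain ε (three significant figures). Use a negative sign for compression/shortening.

-0.00133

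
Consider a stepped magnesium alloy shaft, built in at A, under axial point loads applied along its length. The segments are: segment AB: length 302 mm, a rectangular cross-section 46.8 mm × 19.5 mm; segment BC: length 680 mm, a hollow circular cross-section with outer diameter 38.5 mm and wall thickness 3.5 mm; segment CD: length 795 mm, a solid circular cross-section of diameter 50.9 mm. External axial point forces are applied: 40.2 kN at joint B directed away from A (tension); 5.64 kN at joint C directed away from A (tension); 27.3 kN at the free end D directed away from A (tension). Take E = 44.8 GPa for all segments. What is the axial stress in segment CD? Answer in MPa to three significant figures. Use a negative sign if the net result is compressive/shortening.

13.4 MPa

Internal axial forces (sectioning from the free end, tension +): N_CD = 27.3 kN, N_BC = 32.94 kN, N_AB = 73.14 kN.
A_CD = 2035 mm².
σ_CD = N_CD/A_CD = 27300/2035 = 13.42 MPa.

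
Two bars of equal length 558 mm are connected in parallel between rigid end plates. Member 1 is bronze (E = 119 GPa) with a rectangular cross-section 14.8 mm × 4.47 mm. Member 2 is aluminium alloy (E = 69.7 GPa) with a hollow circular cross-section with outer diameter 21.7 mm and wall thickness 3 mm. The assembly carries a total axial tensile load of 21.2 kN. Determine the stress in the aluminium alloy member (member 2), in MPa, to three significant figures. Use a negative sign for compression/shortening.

73.3 MPa

A_1 = 66.16 mm².
A_2 = 176.2 mm².
Equal strain + equilibrium ⇒ each member carries load in proportion to AE: A₁E₁ = 7873000 N, A₂E₂ = 12280000 N, ΣAE = 20160000 N.
σ₂ = P·E₂/ΣAE = 21200·69700/20160000 = 73.31 MPa.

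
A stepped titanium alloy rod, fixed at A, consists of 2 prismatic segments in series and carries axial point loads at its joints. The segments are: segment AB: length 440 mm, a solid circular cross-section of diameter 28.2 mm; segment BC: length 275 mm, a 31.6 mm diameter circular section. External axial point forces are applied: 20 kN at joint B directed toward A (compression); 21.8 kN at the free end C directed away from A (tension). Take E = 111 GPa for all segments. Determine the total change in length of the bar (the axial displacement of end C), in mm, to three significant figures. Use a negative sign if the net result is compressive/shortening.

Internal axial forces (sectioning from the free end, tension +): N_BC = 21.8 kN, N_AB = 1.8 kN.
A_AB = 624.6 mm².
A_BC = 784.3 mm².
δ_AB = 1800·440/(624.6·111000) = 0.01142 mm
δ_BC = 21800·275/(784.3·111000) = 0.06887 mm
δ = Σδ_i = 0.08029 mm.

0.0803 mm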